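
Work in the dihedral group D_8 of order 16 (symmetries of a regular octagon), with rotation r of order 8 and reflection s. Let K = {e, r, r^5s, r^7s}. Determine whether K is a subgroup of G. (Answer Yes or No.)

r ∈ K but its inverse r^7 ∉ K, so K is not a subgroup.

No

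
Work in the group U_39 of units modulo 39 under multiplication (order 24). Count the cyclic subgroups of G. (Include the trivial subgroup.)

Each element a generates a cyclic subgroup ⟨a⟩; distinct elements may generate the same one (a cyclic group of order d has φ(d) generators).
Cyclic subgroups by order — order 1: 1; order 2: 3; order 3: 1; order 4: 2; order 6: 3; order 12: 2.
Total: 12.

12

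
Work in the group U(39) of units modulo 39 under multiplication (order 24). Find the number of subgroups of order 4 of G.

|G| = 24 and 4 | 24, so subgroups of order 4 are possible by Lagrange.
The subgroups of order 4 are: {1, 14, 25, 38}; {1, 25, 31, 34}; {1, 5, 8, 25}.
So G has 3 subgroups of order 4.

3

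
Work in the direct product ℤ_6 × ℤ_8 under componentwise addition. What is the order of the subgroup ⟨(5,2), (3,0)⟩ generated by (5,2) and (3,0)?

|⟨(5,2)⟩| = 12 and |⟨(3,0)⟩| = 2, so |H| is a multiple of lcm(12, 2) = 12 and divides |G| = 48.
Closing under the operation: H = {(0,0), (0,2), (0,4), (0,6), (1,0), (1,2), (1,4), (1,6), (2,0), (2,2), (2,4), (2,6), (3,0), (3,2), (3,4), (3,6), (4,0), (4,2), (4,4), (4,6), (5,0), (5,2), (5,4), (5,6)}, so |H| = 24.

24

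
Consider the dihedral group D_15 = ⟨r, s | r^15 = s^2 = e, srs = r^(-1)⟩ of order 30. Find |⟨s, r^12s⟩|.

10

|⟨s⟩| = 2 and |⟨r^12s⟩| = 2, so |H| is a multiple of lcm(2, 2) = 2 and divides |G| = 30.
Closing under the operation: H = {e, r^3, r^6, r^9, r^12, s, r^3s, r^6s, r^9s, r^12s}, so |H| = 10.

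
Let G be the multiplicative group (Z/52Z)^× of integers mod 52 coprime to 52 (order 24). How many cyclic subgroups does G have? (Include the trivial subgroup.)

12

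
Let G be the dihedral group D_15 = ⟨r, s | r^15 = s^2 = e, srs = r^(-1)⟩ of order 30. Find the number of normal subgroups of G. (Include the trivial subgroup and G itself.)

G has 28 subgroups. Checking conjugation-invariance by order — order 1: 1/1 normal; order 2: 0/15 normal; order 3: 1/1 normal; order 5: 1/1 normal; order 6: 0/5 normal; order 10: 0/3 normal; order 15: 1/1 normal; order 30: 1/1 normal.
Total normal subgroups: 5.

5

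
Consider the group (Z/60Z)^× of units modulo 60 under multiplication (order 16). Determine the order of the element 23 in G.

4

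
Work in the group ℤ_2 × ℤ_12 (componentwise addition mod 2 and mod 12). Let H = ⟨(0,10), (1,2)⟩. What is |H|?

|⟨(0,10)⟩| = 6 and |⟨(1,2)⟩| = 6, so |H| is a multiple of lcm(6, 6) = 6 and divides |G| = 24.
Closing under the operation: H = {(0,0), (0,2), (0,4), (0,6), (0,8), (0,10), (1,0), (1,2), (1,4), (1,6), (1,8), (1,10)}, so |H| = 12.

12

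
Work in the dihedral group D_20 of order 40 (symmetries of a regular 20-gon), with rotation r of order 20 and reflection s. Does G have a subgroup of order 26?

No

26 does not divide |G| = 40, so by Lagrange no subgroup of order 26 exists.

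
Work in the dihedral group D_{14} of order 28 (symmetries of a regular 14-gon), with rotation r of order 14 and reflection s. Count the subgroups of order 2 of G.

15

|G| = 28 and 2 | 28, so subgroups of order 2 are possible by Lagrange.
The subgroups of order 2 are: {e, r^10s}; {e, r^11s}; {e, r^12s}; {e, r^13s}; … (15 in all).
So G has 15 subgroups of order 2.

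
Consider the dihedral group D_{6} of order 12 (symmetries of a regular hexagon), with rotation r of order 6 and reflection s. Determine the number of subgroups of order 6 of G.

|G| = 12 and 6 | 12, so subgroups of order 6 are possible by Lagrange.
The subgroups of order 6 are: {e, r, r^2, r^3, r^4, r^5}; {e, r^2, r^4, s, r^2s, r^4s}; {e, r^2, r^4, rs, r^3s, r^5s}.
So G has 3 subgroups of order 6.

3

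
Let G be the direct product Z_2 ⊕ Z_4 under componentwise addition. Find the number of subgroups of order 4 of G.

|G| = 8 and 4 | 8, so subgroups of order 4 are possible by Lagrange.
The subgroups of order 4 are: {(0,0), (0,1), (0,2), (0,3)}; {(0,0), (0,2), (1,0), (1,2)}; {(0,0), (0,2), (1,1), (1,3)}.
So G has 3 subgroups of order 4.

3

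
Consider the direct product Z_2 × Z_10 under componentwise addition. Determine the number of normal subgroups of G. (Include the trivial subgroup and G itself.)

G is abelian, so every subgroup is normal.
G has 10 subgroups in total, hence 10 normal subgroups.

10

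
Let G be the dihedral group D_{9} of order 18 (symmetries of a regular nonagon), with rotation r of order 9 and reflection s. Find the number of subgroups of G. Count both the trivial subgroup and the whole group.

|G| = 18, so by Lagrange every subgroup order divides 18. Divisors: 1, 2, 3, 6, 9, 18.
Subgroups by order — order 1: 1; order 2: 9; order 3: 1; order 6: 3; order 9: 1; order 18: 1.
Total: 1 + 9 + 1 + 3 + 1 + 1 = 16.

16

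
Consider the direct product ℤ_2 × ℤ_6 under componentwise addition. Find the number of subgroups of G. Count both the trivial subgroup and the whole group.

10

|G| = 12, so by Lagrange every subgroup order divides 12. Divisors: 1, 2, 3, 4, 6, 12.
Subgroups by order — order 1: 1; order 2: 3; order 3: 1; order 4: 1; order 6: 3; order 12: 1.
Total: 1 + 3 + 1 + 1 + 3 + 1 = 10.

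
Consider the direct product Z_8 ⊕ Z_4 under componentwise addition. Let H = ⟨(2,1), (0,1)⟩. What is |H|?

16

|⟨(2,1)⟩| = 4 and |⟨(0,1)⟩| = 4, so |H| is a multiple of lcm(4, 4) = 4 and divides |G| = 32.
Closing under the operation: H = {(0,0), (0,1), (0,2), (0,3), (2,0), (2,1), (2,2), (2,3), (4,0), (4,1), (4,2), (4,3), (6,0), (6,1), (6,2), (6,3)}, so |H| = 16.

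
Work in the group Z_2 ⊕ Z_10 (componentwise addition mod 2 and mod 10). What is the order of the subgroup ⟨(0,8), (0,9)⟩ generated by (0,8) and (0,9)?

10

|⟨(0,8)⟩| = 5 and |⟨(0,9)⟩| = 10, so |H| is a multiple of lcm(5, 10) = 10 and divides |G| = 20.
Closing under the operation: H = {(0,0), (0,1), (0,2), (0,3), (0,4), (0,5), (0,6), (0,7), (0,8), (0,9)}, so |H| = 10.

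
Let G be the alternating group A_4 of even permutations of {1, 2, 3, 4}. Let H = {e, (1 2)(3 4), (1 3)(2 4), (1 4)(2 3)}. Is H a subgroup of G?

|H| = 4 divides |G| = 12, consistent with Lagrange.
H contains the identity, every element's inverse is in H, and H is closed under ∘: it is a subgroup.

Yes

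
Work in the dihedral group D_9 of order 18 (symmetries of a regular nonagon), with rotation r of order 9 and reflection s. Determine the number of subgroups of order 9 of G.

1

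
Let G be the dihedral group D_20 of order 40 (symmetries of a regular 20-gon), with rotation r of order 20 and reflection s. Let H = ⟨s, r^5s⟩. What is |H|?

8

|⟨s⟩| = 2 and |⟨r^5s⟩| = 2, so |H| is a multiple of lcm(2, 2) = 2 and divides |G| = 40.
Closing under the operation: H = {e, r^5, r^10, r^15, s, r^5s, r^10s, r^15s}, so |H| = 8.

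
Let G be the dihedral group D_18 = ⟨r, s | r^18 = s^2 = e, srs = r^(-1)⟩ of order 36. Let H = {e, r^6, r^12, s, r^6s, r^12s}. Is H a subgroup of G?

|H| = 6 divides |G| = 36, consistent with Lagrange.
H contains the identity, every element's inverse is in H, and H is closed under ·: it is a subgroup.

Yes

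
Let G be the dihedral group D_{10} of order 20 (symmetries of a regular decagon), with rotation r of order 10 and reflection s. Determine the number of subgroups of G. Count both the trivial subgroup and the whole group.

|G| = 20, so by Lagrange every subgroup order divides 20. Divisors: 1, 2, 4, 5, 10, 20.
Subgroups by order — order 1: 1; order 2: 11; order 4: 5; order 5: 1; order 10: 3; order 20: 1.
Total: 1 + 11 + 5 + 1 + 3 + 1 = 22.

22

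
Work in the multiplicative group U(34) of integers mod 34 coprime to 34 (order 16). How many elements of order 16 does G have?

The elements of order 16 are: 3, 5, 7, 11, 23, 27, 29, 31.
That's 8.

8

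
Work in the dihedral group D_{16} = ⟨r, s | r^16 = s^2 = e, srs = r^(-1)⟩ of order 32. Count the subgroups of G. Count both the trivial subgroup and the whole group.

|G| = 32, so by Lagrange every subgroup order divides 32. Divisors: 1, 2, 4, 8, 16, 32.
Subgroups by order — order 1: 1; order 2: 17; order 4: 9; order 8: 5; order 16: 3; order 32: 1.
Total: 1 + 17 + 9 + 5 + 3 + 1 = 36.

36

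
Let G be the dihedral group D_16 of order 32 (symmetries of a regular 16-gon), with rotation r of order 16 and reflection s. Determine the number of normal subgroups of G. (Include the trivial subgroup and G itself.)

8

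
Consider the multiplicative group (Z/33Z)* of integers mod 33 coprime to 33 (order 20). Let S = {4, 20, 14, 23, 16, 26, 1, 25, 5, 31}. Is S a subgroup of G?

Yes

|S| = 10 divides |G| = 20, consistent with Lagrange.
S contains the identity, every element's inverse is in S, and S is closed under ·: it is a subgroup.
In fact S = ⟨5⟩.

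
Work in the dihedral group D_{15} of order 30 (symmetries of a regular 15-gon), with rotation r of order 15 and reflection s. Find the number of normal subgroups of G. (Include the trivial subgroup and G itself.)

G has 28 subgroups. Checking conjugation-invariance by order — order 1: 1/1 normal; order 2: 0/15 normal; order 3: 1/1 normal; order 5: 1/1 normal; order 6: 0/5 normal; order 10: 0/3 normal; order 15: 1/1 normal; order 30: 1/1 normal.
Total normal subgroups: 5.

5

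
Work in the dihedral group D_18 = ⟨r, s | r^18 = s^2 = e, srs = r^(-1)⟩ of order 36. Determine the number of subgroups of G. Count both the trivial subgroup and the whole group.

45

|G| = 36, so by Lagrange every subgroup order divides 36. Divisors: 1, 2, 3, 4, 6, 9, 12, 18, 36.
Subgroups by order — order 1: 1; order 2: 19; order 3: 1; order 4: 9; order 6: 7; order 9: 1; order 12: 3; order 18: 3; order 36: 1.
Total: 1 + 19 + 1 + 9 + 7 + 1 + 3 + 3 + 1 = 45.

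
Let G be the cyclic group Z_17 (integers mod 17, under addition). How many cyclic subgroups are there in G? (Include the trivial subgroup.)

A cyclic subgroup of order d is generated by each of its φ(d) elements of order d, so the cyclic subgroups of order d number (#elements of order d)/φ(d).
Cyclic subgroups by order — order 1: 1; order 17: 1.
Total: 2.

2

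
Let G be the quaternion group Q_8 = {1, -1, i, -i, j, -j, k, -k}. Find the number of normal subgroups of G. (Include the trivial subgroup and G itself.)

G has 6 subgroups. Checking conjugation-invariance by order — order 1: 1/1 normal; order 2: 1/1 normal; order 4: 3/3 normal; order 8: 1/1 normal.
Total normal subgroups: 6.

6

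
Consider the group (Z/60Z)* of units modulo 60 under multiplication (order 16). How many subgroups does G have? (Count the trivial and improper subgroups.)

|G| = 16, so by Lagrange every subgroup order divides 16. Divisors: 1, 2, 4, 8, 16.
Subgroups by order — order 1: 1; order 2: 7; order 4: 11; order 8: 7; order 16: 1.
Total: 1 + 7 + 11 + 7 + 1 = 27.

27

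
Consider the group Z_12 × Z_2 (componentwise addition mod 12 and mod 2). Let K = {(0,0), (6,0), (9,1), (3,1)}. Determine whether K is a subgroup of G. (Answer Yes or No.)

Yes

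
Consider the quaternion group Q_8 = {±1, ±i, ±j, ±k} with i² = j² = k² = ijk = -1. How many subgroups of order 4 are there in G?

3

|G| = 8 and 4 | 8, so subgroups of order 4 are possible by Lagrange.
The subgroups of order 4 are: {1, -1, i, -i}; {1, -1, j, -j}; {1, -1, k, -k}.
So G has 3 subgroups of order 4.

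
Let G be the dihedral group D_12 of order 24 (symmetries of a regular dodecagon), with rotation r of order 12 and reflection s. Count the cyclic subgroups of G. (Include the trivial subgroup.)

A cyclic subgroup of order d is generated by each of its φ(d) elements of order d, so the cyclic subgroups of order d number (#elements of order d)/φ(d).
Cyclic subgroups by order — order 1: 1; order 2: 13; order 3: 1; order 4: 1; order 6: 1; order 12: 1.
Total: 18.

18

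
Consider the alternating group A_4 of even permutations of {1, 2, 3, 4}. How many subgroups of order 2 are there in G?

3

|G| = 12 and 2 | 12, so subgroups of order 2 are possible by Lagrange.
The subgroups of order 2 are: {e, (1 2)(3 4)}; {e, (1 3)(2 4)}; {e, (1 4)(2 3)}.
So G has 3 subgroups of order 2.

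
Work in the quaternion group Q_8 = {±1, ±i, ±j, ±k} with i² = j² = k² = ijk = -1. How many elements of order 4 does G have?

6

The elements of order 4 are: i, -i, j, -j, k, -k.
That's 6.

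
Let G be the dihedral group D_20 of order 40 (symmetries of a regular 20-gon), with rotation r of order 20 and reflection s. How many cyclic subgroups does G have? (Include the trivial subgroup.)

26

Each element a generates a cyclic subgroup ⟨a⟩; distinct elements may generate the same one (a cyclic group of order d has φ(d) generators).
Cyclic subgroups by order — order 1: 1; order 2: 21; order 4: 1; order 5: 1; order 10: 1; order 20: 1.
Total: 26.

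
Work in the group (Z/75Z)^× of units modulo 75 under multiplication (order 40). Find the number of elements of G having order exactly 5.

The elements of order 5 are: 16, 31, 46, 61.
That's 4.

4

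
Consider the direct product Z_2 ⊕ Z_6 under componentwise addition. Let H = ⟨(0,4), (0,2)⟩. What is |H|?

|⟨(0,4)⟩| = 3 and |⟨(0,2)⟩| = 3, so |H| is a multiple of lcm(3, 3) = 3 and divides |G| = 12.
Closing under the operation: H = {(0,0), (0,2), (0,4)}, so |H| = 3.

3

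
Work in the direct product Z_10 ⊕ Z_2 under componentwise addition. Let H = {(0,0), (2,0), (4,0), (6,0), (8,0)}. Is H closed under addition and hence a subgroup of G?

|H| = 5 divides |G| = 20, consistent with Lagrange.
H contains the identity, every element's inverse is in H, and H is closed under +: it is a subgroup.
In fact H = ⟨(4,0)⟩.

Yes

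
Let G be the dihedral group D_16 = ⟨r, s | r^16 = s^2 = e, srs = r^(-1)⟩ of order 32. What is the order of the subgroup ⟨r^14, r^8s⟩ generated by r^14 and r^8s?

|⟨r^14⟩| = 8 and |⟨r^8s⟩| = 2, so |H| is a multiple of lcm(8, 2) = 8 and divides |G| = 32.
Closing under the operation: H = {e, r^2, r^4, r^6, r^8, r^10, r^12, r^14, s, r^2s, r^4s, r^6s, r^8s, r^10s, r^12s, r^14s}, so |H| = 16.

16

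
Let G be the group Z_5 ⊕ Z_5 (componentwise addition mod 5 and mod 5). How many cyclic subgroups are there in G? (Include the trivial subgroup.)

Each element a generates a cyclic subgroup ⟨a⟩; distinct elements may generate the same one (a cyclic group of order d has φ(d) generators).
Cyclic subgroups by order — order 1: 1; order 5: 6.
Total: 7.

7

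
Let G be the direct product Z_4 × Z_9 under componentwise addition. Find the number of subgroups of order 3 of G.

|G| = 36 and 3 | 36, so subgroups of order 3 are possible by Lagrange.
The subgroups of order 3 are: {(0,0), (0,3), (0,6)}.
So G has 1 subgroup of order 3.

1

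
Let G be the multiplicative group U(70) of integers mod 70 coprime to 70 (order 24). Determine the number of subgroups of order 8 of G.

1

|G| = 24 and 8 | 24, so subgroups of order 8 are possible by Lagrange.
The subgroups of order 8 are: {1, 13, 27, 29, 41, 43, 57, 69}.
So G has 1 subgroup of order 8.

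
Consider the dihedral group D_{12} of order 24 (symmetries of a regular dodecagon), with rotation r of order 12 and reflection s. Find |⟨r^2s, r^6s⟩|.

|⟨r^2s⟩| = 2 and |⟨r^6s⟩| = 2, so |H| is a multiple of lcm(2, 2) = 2 and divides |G| = 24.
Closing under the operation: H = {e, r^4, r^8, r^2s, r^6s, r^10s}, so |H| = 6.

6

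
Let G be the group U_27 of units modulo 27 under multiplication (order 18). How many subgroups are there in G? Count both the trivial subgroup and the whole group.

6

|G| = 18, so by Lagrange every subgroup order divides 18. Divisors: 1, 2, 3, 6, 9, 18.
Subgroups by order — order 1: 1; order 2: 1; order 3: 1; order 6: 1; order 9: 1; order 18: 1.
Total: 1 + 1 + 1 + 1 + 1 + 1 = 6.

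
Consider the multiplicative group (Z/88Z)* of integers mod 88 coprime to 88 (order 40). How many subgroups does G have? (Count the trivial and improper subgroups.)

32

|G| = 40, so by Lagrange every subgroup order divides 40. Divisors: 1, 2, 4, 5, 8, 10, 20, 40.
Subgroups by order — order 1: 1; order 2: 7; order 4: 7; order 5: 1; order 8: 1; order 10: 7; order 20: 7; order 40: 1.
Total: 1 + 7 + 7 + 1 + 1 + 7 + 7 + 1 = 32.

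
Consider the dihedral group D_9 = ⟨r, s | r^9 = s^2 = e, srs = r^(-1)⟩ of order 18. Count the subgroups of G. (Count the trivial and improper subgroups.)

16

|G| = 18, so by Lagrange every subgroup order divides 18. Divisors: 1, 2, 3, 6, 9, 18.
Subgroups by order — order 1: 1; order 2: 9; order 3: 1; order 6: 3; order 9: 1; order 18: 1.
Total: 1 + 9 + 1 + 3 + 1 + 1 = 16.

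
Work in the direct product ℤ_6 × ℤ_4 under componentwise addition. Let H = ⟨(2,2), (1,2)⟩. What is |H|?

12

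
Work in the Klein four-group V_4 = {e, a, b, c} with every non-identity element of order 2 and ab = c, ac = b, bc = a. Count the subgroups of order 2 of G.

3

|G| = 4 and 2 | 4, so subgroups of order 2 are possible by Lagrange.
The subgroups of order 2 are: {e, a}; {e, b}; {e, c}.
So G has 3 subgroups of order 2.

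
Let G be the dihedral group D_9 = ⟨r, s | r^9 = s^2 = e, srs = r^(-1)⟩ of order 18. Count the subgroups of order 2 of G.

9

|G| = 18 and 2 | 18, so subgroups of order 2 are possible by Lagrange.
The subgroups of order 2 are: {e, r^2s}; {e, r^3s}; {e, r^4s}; {e, r^5s}; … (9 in all).
So G has 9 subgroups of order 2.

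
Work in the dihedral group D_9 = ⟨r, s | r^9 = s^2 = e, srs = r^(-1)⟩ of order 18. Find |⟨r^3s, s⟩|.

6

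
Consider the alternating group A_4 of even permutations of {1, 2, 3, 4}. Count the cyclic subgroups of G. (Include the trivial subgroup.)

8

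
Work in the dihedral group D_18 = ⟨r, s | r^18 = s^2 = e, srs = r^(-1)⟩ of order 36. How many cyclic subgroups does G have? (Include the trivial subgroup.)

24

Group the elements of G by the cyclic subgroup they generate; each cyclic subgroup of order d accounts for φ(d) elements.
Cyclic subgroups by order — order 1: 1; order 2: 19; order 3: 1; order 6: 1; order 9: 1; order 18: 1.
Total: 24.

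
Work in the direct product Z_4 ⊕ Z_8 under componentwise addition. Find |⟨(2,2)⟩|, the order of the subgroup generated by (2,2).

The order of (2,2) in Z_4 × Z_8 is lcm(ord(2) in Z_4, ord(2) in Z_8).
ord(2) = 2 and ord(2) = 4, so |⟨(2,2)⟩| = lcm(2, 4) = 4.

4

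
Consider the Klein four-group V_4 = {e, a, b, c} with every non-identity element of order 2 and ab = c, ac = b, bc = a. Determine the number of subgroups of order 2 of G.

|G| = 4 and 2 | 4, so subgroups of order 2 are possible by Lagrange.
The subgroups of order 2 are: {e, a}; {e, b}; {e, c}.
So G has 3 subgroups of order 2.

3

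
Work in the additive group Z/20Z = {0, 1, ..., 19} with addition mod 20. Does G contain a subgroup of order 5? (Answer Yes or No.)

Yes

5 | 20. A subgroup of order 5 is {0, 4, 8, 12, 16}.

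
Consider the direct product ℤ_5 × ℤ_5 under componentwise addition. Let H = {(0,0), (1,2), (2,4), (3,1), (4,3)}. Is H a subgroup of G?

Yes

|H| = 5 divides |G| = 25, consistent with Lagrange.
H contains the identity, every element's inverse is in H, and H is closed under +: it is a subgroup.
In fact H = ⟨(4,3)⟩.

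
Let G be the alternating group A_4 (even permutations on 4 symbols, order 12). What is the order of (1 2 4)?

Computing powers of (1 2 4): the smallest k with ((1 2 4))^k = e is k = 3.

3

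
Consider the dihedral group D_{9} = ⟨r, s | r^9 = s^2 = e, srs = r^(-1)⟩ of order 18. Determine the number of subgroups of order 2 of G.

|G| = 18 and 2 | 18, so subgroups of order 2 are possible by Lagrange.
The subgroups of order 2 are: {e, r^2s}; {e, r^3s}; {e, r^4s}; {e, r^5s}; … (9 in all).
So G has 9 subgroups of order 2.

9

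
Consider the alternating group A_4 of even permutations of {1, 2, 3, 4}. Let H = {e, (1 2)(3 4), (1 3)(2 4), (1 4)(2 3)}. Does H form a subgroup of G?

Yes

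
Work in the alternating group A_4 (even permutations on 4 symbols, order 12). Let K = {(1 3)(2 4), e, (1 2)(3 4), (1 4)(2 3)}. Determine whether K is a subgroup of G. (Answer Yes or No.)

|K| = 4 divides |G| = 12, consistent with Lagrange.
K contains the identity, every element's inverse is in K, and K is closed under ∘: it is a subgroup.

Yes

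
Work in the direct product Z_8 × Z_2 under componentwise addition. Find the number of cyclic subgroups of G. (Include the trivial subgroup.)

8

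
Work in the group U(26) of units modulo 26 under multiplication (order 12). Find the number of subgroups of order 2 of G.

1

|G| = 12 and 2 | 12, so subgroups of order 2 are possible by Lagrange.
The subgroups of order 2 are: {1, 25}.
So G has 1 subgroup of order 2.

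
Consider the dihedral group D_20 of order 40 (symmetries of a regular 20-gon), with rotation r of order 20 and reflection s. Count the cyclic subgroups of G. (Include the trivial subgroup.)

A cyclic subgroup of order d is generated by each of its φ(d) elements of order d, so the cyclic subgroups of order d number (#elements of order d)/φ(d).
Cyclic subgroups by order — order 1: 1; order 2: 21; order 4: 1; order 5: 1; order 10: 1; order 20: 1.
Total: 26.

26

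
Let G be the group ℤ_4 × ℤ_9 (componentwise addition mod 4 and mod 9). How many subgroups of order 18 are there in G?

|G| = 36 and 18 | 36, so subgroups of order 18 are possible by Lagrange.
The subgroups of order 18 are: {(0,0), (0,1), (0,2), (0,3), (0,4), (0,5), (0,6), (0,7), (0,8), (2,0), (2,1), (2,2), (2,3), (2,4), (2,5), (2,6), (2,7), (2,8)}.
So G has 1 subgroup of order 18.

1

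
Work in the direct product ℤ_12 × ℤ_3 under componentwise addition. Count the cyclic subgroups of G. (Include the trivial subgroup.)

15

Each element a generates a cyclic subgroup ⟨a⟩; distinct elements may generate the same one (a cyclic group of order d has φ(d) generators).
Cyclic subgroups by order — order 1: 1; order 2: 1; order 3: 4; order 4: 1; order 6: 4; order 12: 4.
Total: 15.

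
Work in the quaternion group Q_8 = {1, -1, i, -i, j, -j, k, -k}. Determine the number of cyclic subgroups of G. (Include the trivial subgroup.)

5

Group the elements of G by the cyclic subgroup they generate; each cyclic subgroup of order d accounts for φ(d) elements.
Cyclic subgroups by order — order 1: 1; order 2: 1; order 4: 3.
Total: 5.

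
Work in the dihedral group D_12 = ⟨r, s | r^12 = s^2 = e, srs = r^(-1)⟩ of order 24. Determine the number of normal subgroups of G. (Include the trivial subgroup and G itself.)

G has 34 subgroups. Checking conjugation-invariance by order — order 1: 1/1 normal; order 2: 1/13 normal; order 3: 1/1 normal; order 4: 1/7 normal; order 6: 1/5 normal; order 8: 0/3 normal; order 12: 3/3 normal; order 24: 1/1 normal.
Total normal subgroups: 9.

9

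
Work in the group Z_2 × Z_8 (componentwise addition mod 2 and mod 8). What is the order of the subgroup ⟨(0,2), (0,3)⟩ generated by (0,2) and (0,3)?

|⟨(0,2)⟩| = 4 and |⟨(0,3)⟩| = 8, so |H| is a multiple of lcm(4, 8) = 8 and divides |G| = 16.
Closing under the operation: H = {(0,0), (0,1), (0,2), (0,3), (0,4), (0,5), (0,6), (0,7)}, so |H| = 8.

8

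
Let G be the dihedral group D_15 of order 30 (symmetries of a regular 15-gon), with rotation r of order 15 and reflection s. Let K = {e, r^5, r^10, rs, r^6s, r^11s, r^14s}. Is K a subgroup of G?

|K| = 7 does not divide |G| = 30, so by Lagrange K is not a subgroup.

No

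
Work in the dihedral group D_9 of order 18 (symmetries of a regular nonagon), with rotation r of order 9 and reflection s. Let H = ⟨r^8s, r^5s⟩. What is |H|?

|⟨r^8s⟩| = 2 and |⟨r^5s⟩| = 2, so |H| is a multiple of lcm(2, 2) = 2 and divides |G| = 18.
Closing under the operation: H = {e, r^3, r^6, r^2s, r^5s, r^8s}, so |H| = 6.

6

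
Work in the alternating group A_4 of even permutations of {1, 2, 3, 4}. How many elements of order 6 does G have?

0

No element of G has order 6 (even though 6 | 12).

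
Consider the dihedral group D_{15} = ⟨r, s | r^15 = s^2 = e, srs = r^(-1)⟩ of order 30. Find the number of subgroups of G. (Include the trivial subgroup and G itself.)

|G| = 30, so by Lagrange every subgroup order divides 30. Divisors: 1, 2, 3, 5, 6, 10, 15, 30.
Subgroups by order — order 1: 1; order 2: 15; order 3: 1; order 5: 1; order 6: 5; order 10: 3; order 15: 1; order 30: 1.
Total: 1 + 15 + 1 + 1 + 5 + 3 + 1 + 1 = 28.

28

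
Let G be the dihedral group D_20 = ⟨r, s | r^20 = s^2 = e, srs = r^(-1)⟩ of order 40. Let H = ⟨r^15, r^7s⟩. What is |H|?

8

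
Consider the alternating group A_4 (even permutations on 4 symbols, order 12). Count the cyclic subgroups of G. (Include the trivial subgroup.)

Group the elements of G by the cyclic subgroup they generate; each cyclic subgroup of order d accounts for φ(d) elements.
Cyclic subgroups by order — order 1: 1; order 2: 3; order 3: 4.
Total: 8.

8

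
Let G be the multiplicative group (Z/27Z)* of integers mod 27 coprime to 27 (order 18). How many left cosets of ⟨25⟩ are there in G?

2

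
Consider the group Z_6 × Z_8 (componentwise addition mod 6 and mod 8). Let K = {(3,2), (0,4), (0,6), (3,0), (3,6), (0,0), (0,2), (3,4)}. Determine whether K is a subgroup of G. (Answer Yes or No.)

|K| = 8 divides |G| = 48, consistent with Lagrange.
K contains the identity, every element's inverse is in K, and K is closed under +: it is a subgroup.

Yes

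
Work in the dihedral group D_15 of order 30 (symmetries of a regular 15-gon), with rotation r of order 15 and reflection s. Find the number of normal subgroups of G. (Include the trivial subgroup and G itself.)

G has 28 subgroups. Checking conjugation-invariance by order — order 1: 1/1 normal; order 2: 0/15 normal; order 3: 1/1 normal; order 5: 1/1 normal; order 6: 0/5 normal; order 10: 0/3 normal; order 15: 1/1 normal; order 30: 1/1 normal.
Total normal subgroups: 5.

5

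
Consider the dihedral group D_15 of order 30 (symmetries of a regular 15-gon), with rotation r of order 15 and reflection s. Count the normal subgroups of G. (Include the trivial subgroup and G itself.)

G has 28 subgroups. Checking conjugation-invariance by order — order 1: 1/1 normal; order 2: 0/15 normal; order 3: 1/1 normal; order 5: 1/1 normal; order 6: 0/5 normal; order 10: 0/3 normal; order 15: 1/1 normal; order 30: 1/1 normal.
Total normal subgroups: 5.

5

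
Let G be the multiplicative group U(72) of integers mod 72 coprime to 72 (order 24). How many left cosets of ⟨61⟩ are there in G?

4

|⟨61⟩| = 6 and |G| = 24.
By Lagrange, [G : H] = |G|/|H| = 24/6 = 4.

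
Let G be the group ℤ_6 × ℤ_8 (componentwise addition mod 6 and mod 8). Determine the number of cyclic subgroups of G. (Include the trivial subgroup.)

16

A cyclic subgroup of order d is generated by each of its φ(d) elements of order d, so the cyclic subgroups of order d number (#elements of order d)/φ(d).
Cyclic subgroups by order — order 1: 1; order 2: 3; order 3: 1; order 4: 2; order 6: 3; order 8: 2; order 12: 2; order 24: 2.
Total: 16.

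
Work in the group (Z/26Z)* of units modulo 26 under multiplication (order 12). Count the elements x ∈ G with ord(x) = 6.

2

The elements of order 6 are: 17, 23.
That's 2.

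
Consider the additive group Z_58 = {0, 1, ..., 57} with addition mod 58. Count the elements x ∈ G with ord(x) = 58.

In a cyclic group of order 58, the number of elements of order d (for d | 58) is φ(d).
φ(58) = 28.

28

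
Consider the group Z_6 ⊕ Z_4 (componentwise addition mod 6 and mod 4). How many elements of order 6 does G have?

An element (a,b) has order lcm(ord(a), ord(b)); count pairs with lcm equal to 6.
Enumerating gives 6 such elements.

6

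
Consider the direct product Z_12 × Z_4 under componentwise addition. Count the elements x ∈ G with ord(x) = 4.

12

An element (a,b) has order lcm(ord(a), ord(b)); count pairs with lcm equal to 4.
Enumerating gives 12 such elements.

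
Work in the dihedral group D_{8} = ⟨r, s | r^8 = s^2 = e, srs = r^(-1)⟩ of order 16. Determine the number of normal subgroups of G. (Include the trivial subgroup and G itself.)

G has 19 subgroups. Checking conjugation-invariance by order — order 1: 1/1 normal; order 2: 1/9 normal; order 4: 1/5 normal; order 8: 3/3 normal; order 16: 1/1 normal.
Total normal subgroups: 7.

7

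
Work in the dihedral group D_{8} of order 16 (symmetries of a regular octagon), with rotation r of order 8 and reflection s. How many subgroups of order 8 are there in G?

3

|G| = 16 and 8 | 16, so subgroups of order 8 are possible by Lagrange.
The subgroups of order 8 are: {e, r, r^2, r^3, r^4, r^5, r^6, r^7}; {e, r^2, r^4, r^6, s, r^2s, r^4s, r^6s}; {e, r^2, r^4, r^6, rs, r^3s, r^5s, r^7s}.
So G has 3 subgroups of order 8.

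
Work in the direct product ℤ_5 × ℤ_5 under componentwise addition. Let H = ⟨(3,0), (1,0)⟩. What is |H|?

|⟨(3,0)⟩| = 5 and |⟨(1,0)⟩| = 5, so |H| is a multiple of lcm(5, 5) = 5 and divides |G| = 25.
Closing under the operation: H = {(0,0), (1,0), (2,0), (3,0), (4,0)}, so |H| = 5.

5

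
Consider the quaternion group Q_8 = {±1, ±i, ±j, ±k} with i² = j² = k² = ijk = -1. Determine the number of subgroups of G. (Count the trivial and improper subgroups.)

|G| = 8, so by Lagrange every subgroup order divides 8. Divisors: 1, 2, 4, 8.
Subgroups by order — order 1: 1; order 2: 1; order 4: 3; order 8: 1.
Total: 1 + 1 + 3 + 1 = 6.

6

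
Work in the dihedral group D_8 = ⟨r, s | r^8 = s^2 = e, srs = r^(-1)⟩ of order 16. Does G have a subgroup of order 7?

7 does not divide |G| = 16, so by Lagrange no subgroup of order 7 exists.

No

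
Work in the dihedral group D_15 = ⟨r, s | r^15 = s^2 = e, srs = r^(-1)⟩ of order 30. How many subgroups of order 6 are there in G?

|G| = 30 and 6 | 30, so subgroups of order 6 are possible by Lagrange.
The subgroups of order 6 are: {e, r^5, r^10, s, r^5s, r^10s}; {e, r^5, r^10, rs, r^6s, r^11s}; {e, r^5, r^10, r^2s, r^7s, r^12s}; {e, r^5, r^10, r^3s, r^8s, r^13s}; … (5 in all).
So G has 5 subgroups of order 6.

5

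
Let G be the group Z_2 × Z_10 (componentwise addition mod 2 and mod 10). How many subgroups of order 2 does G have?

|G| = 20 and 2 | 20, so subgroups of order 2 are possible by Lagrange.
The subgroups of order 2 are: {(0,0), (0,5)}; {(0,0), (1,0)}; {(0,0), (1,5)}.
So G has 3 subgroups of order 2.

3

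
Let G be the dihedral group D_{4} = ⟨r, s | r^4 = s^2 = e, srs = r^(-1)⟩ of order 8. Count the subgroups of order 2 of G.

5

|G| = 8 and 2 | 8, so subgroups of order 2 are possible by Lagrange.
The subgroups of order 2 are: {e, r^2}; {e, r^2s}; {e, r^3s}; {e, rs}; … (5 in all).
So G has 5 subgroups of order 2.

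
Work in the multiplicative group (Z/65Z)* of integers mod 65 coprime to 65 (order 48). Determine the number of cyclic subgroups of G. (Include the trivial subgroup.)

Each element a generates a cyclic subgroup ⟨a⟩; distinct elements may generate the same one (a cyclic group of order d has φ(d) generators).
Cyclic subgroups by order — order 1: 1; order 2: 3; order 3: 1; order 4: 6; order 6: 3; order 12: 6.
Total: 20.

20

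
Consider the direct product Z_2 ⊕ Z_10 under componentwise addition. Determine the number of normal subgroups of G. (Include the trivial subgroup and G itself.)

10

G is abelian, so every subgroup is normal.
G has 10 subgroups in total, hence 10 normal subgroups.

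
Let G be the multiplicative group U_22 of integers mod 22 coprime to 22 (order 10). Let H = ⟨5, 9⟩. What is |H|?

|⟨5⟩| = 5 and |⟨9⟩| = 5, so |H| is a multiple of lcm(5, 5) = 5 and divides |G| = 10.
Closing under the operation: H = {1, 3, 5, 9, 15}, so |H| = 5.

5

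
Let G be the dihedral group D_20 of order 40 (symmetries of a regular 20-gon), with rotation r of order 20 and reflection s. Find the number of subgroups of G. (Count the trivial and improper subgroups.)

48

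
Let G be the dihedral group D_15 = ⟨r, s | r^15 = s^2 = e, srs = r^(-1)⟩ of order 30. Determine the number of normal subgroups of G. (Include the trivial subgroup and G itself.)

G has 28 subgroups. Checking conjugation-invariance by order — order 1: 1/1 normal; order 2: 0/15 normal; order 3: 1/1 normal; order 5: 1/1 normal; order 6: 0/5 normal; order 10: 0/3 normal; order 15: 1/1 normal; order 30: 1/1 normal.
Total normal subgroups: 5.

5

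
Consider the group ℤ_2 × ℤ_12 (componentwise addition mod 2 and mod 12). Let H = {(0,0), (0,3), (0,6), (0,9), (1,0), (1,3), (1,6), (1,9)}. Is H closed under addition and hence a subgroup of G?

Yes

|H| = 8 divides |G| = 24, consistent with Lagrange.
H contains the identity, every element's inverse is in H, and H is closed under +: it is a subgroup.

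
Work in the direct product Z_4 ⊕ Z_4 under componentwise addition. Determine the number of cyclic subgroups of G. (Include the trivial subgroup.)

Each element a generates a cyclic subgroup ⟨a⟩; distinct elements may generate the same one (a cyclic group of order d has φ(d) generators).
Cyclic subgroups by order — order 1: 1; order 2: 3; order 4: 6.
Total: 10.

10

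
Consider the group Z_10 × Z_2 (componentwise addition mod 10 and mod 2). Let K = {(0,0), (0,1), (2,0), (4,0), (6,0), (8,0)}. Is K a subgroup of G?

No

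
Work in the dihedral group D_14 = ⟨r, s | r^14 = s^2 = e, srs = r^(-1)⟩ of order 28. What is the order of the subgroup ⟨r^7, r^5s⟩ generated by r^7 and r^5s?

|⟨r^7⟩| = 2 and |⟨r^5s⟩| = 2, so |H| is a multiple of lcm(2, 2) = 2 and divides |G| = 28.
Closing under the operation: H = {e, r^7, r^5s, r^12s}, so |H| = 4.

4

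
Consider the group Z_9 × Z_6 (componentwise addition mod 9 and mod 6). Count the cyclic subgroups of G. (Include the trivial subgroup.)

A cyclic subgroup of order d is generated by each of its φ(d) elements of order d, so the cyclic subgroups of order d number (#elements of order d)/φ(d).
Cyclic subgroups by order — order 1: 1; order 2: 1; order 3: 4; order 6: 4; order 9: 3; order 18: 3.
Total: 16.

16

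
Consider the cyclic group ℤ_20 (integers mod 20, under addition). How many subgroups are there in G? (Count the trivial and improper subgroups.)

6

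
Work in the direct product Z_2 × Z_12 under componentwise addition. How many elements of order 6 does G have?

6

An element (a,b) has order lcm(ord(a), ord(b)); count pairs with lcm equal to 6.
Enumerating gives 6 such elements.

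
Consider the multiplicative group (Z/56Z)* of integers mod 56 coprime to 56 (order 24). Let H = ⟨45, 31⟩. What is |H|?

|⟨45⟩| = 6 and |⟨31⟩| = 6, so |H| is a multiple of lcm(6, 6) = 6 and divides |G| = 24.
Closing under the operation: H = {1, 5, 9, 11, 13, 25, 31, 43, 45, 47, 51, 55}, so |H| = 12.

12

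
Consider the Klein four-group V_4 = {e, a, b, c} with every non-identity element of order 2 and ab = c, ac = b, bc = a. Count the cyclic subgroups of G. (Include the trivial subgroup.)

Each element a generates a cyclic subgroup ⟨a⟩; distinct elements may generate the same one (a cyclic group of order d has φ(d) generators).
Cyclic subgroups by order — order 1: 1; order 2: 3.
Total: 4.

4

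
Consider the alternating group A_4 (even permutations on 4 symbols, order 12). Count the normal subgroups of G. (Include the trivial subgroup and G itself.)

G has 10 subgroups. Checking conjugation-invariance by order — order 1: 1/1 normal; order 2: 0/3 normal; order 3: 0/4 normal; order 4: 1/1 normal; order 12: 1/1 normal.
Total normal subgroups: 3.

3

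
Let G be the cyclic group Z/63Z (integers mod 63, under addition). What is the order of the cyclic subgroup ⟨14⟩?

9

In Z/63Z, the order of an element a is n/gcd(a, n).
gcd(14, 63) = 7, so |⟨14⟩| = 63/7 = 9.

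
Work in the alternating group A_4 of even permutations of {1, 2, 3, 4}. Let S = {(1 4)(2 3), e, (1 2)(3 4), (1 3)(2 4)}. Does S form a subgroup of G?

|S| = 4 divides |G| = 12, consistent with Lagrange.
S contains the identity, every element's inverse is in S, and S is closed under ∘: it is a subgroup.

Yes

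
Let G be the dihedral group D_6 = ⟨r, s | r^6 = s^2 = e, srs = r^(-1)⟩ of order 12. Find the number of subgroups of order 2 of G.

7

|G| = 12 and 2 | 12, so subgroups of order 2 are possible by Lagrange.
The subgroups of order 2 are: {e, r^2s}; {e, r^3}; {e, r^3s}; {e, r^4s}; … (7 in all).
So G has 7 subgroups of order 2.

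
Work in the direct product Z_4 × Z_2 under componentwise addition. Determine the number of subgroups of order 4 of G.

3

|G| = 8 and 4 | 8, so subgroups of order 4 are possible by Lagrange.
The subgroups of order 4 are: {(0,0), (0,1), (2,0), (2,1)}; {(0,0), (1,0), (2,0), (3,0)}; {(0,0), (1,1), (2,0), (3,1)}.
So G has 3 subgroups of order 4.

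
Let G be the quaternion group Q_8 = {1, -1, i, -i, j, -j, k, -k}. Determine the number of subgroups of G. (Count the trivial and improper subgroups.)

6

|G| = 8, so by Lagrange every subgroup order divides 8. Divisors: 1, 2, 4, 8.
Subgroups by order — order 1: 1; order 2: 1; order 4: 3; order 8: 1.
Total: 1 + 1 + 3 + 1 = 6.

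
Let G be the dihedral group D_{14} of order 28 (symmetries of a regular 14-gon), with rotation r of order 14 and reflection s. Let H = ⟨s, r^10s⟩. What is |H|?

|⟨s⟩| = 2 and |⟨r^10s⟩| = 2, so |H| is a multiple of lcm(2, 2) = 2 and divides |G| = 28.
Closing under the operation: H = {e, r^2, r^4, r^6, r^8, r^10, r^12, s, r^2s, r^4s, r^6s, r^8s, r^10s, r^12s}, so |H| = 14.

14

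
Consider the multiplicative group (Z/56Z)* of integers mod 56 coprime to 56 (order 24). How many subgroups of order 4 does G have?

7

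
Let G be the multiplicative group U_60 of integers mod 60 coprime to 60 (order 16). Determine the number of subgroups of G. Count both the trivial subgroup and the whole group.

27

|G| = 16, so by Lagrange every subgroup order divides 16. Divisors: 1, 2, 4, 8, 16.
Subgroups by order — order 1: 1; order 2: 7; order 4: 11; order 8: 7; order 16: 1.
Total: 1 + 7 + 11 + 7 + 1 = 27.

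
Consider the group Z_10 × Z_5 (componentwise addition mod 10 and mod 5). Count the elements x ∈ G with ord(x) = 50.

An element (a,b) has order lcm(ord(a), ord(b)); count pairs with lcm equal to 50.
Enumerating gives 0 such elements.

0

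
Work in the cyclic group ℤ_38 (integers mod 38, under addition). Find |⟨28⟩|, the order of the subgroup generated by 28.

In ℤ_38, the order of an element a is n/gcd(a, n).
gcd(28, 38) = 2, so |⟨28⟩| = 38/2 = 19.

19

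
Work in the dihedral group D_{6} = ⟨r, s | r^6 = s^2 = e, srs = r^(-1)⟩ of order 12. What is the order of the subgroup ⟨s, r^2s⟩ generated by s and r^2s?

|⟨s⟩| = 2 and |⟨r^2s⟩| = 2, so |H| is a multiple of lcm(2, 2) = 2 and divides |G| = 12.
Closing under the operation: H = {e, r^2, r^4, s, r^2s, r^4s}, so |H| = 6.

6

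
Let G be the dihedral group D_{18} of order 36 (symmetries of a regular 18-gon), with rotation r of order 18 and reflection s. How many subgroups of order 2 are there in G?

|G| = 36 and 2 | 36, so subgroups of order 2 are possible by Lagrange.
The subgroups of order 2 are: {e, r^10s}; {e, r^11s}; {e, r^12s}; {e, r^13s}; … (19 in all).
So G has 19 subgroups of order 2.

19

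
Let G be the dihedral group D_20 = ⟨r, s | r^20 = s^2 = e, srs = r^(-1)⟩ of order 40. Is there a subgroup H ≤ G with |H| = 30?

No

30 does not divide |G| = 40, so by Lagrange no subgroup of order 30 exists.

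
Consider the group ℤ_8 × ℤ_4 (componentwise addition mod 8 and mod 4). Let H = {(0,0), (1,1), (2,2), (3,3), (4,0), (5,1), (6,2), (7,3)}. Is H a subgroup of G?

Yes

|H| = 8 divides |G| = 32, consistent with Lagrange.
H contains the identity, every element's inverse is in H, and H is closed under +: it is a subgroup.
In fact H = ⟨(1,1)⟩.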